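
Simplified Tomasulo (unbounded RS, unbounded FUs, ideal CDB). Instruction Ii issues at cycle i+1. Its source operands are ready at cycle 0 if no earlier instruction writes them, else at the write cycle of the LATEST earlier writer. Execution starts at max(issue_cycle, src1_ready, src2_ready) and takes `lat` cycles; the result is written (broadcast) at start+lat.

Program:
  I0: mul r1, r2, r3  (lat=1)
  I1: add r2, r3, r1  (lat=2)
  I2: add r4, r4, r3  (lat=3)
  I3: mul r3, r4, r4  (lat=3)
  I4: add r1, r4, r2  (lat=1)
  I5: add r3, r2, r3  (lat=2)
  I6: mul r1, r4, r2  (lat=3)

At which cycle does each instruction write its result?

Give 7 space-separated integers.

I0 mul r1: issue@1 deps=(None,None) exec_start@1 write@2
I1 add r2: issue@2 deps=(None,0) exec_start@2 write@4
I2 add r4: issue@3 deps=(None,None) exec_start@3 write@6
I3 mul r3: issue@4 deps=(2,2) exec_start@6 write@9
I4 add r1: issue@5 deps=(2,1) exec_start@6 write@7
I5 add r3: issue@6 deps=(1,3) exec_start@9 write@11
I6 mul r1: issue@7 deps=(2,1) exec_start@7 write@10

Answer: 2 4 6 9 7 11 10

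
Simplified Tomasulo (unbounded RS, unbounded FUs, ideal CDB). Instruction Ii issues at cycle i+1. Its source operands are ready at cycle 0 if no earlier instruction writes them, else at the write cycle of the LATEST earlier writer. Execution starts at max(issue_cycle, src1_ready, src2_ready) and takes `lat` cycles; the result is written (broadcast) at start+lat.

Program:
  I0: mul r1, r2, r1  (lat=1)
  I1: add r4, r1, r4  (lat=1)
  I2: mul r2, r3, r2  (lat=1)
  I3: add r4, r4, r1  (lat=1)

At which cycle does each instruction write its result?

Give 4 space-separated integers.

Answer: 2 3 4 5

Derivation:
I0 mul r1: issue@1 deps=(None,None) exec_start@1 write@2
I1 add r4: issue@2 deps=(0,None) exec_start@2 write@3
I2 mul r2: issue@3 deps=(None,None) exec_start@3 write@4
I3 add r4: issue@4 deps=(1,0) exec_start@4 write@5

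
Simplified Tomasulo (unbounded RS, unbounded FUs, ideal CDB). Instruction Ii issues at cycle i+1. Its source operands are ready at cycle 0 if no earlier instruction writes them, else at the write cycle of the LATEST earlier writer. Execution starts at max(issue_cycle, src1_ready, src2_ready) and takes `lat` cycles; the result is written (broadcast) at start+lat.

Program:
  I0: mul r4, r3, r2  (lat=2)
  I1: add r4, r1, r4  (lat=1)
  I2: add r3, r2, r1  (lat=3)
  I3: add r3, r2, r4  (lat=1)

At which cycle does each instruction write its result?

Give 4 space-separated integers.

Answer: 3 4 6 5

Derivation:
I0 mul r4: issue@1 deps=(None,None) exec_start@1 write@3
I1 add r4: issue@2 deps=(None,0) exec_start@3 write@4
I2 add r3: issue@3 deps=(None,None) exec_start@3 write@6
I3 add r3: issue@4 deps=(None,1) exec_start@4 write@5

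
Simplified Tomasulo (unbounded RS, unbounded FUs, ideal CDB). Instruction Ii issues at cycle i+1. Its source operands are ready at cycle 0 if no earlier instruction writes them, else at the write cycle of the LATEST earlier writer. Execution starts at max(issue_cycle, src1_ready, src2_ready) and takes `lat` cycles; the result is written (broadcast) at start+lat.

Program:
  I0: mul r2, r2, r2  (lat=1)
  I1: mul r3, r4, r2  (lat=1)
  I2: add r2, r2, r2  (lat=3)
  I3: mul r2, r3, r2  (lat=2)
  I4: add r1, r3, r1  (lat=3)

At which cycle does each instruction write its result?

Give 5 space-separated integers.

Answer: 2 3 6 8 8

Derivation:
I0 mul r2: issue@1 deps=(None,None) exec_start@1 write@2
I1 mul r3: issue@2 deps=(None,0) exec_start@2 write@3
I2 add r2: issue@3 deps=(0,0) exec_start@3 write@6
I3 mul r2: issue@4 deps=(1,2) exec_start@6 write@8
I4 add r1: issue@5 deps=(1,None) exec_start@5 write@8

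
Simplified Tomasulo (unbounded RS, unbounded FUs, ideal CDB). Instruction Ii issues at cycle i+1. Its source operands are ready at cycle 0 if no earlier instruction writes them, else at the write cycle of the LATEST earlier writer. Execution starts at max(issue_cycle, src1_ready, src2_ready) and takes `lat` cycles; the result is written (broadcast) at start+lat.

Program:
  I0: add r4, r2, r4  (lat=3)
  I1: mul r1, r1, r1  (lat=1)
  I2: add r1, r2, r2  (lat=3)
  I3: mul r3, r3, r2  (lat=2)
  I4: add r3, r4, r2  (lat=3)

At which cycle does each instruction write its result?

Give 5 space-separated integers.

Answer: 4 3 6 6 8

Derivation:
I0 add r4: issue@1 deps=(None,None) exec_start@1 write@4
I1 mul r1: issue@2 deps=(None,None) exec_start@2 write@3
I2 add r1: issue@3 deps=(None,None) exec_start@3 write@6
I3 mul r3: issue@4 deps=(None,None) exec_start@4 write@6
I4 add r3: issue@5 deps=(0,None) exec_start@5 write@8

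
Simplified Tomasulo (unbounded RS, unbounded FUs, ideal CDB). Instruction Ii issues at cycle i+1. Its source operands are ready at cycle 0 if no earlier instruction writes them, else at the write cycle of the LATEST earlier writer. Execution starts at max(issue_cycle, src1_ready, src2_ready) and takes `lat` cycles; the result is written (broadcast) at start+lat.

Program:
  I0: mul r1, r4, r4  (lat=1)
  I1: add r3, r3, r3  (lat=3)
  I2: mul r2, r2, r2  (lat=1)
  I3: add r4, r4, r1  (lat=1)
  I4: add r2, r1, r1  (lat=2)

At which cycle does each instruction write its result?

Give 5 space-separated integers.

I0 mul r1: issue@1 deps=(None,None) exec_start@1 write@2
I1 add r3: issue@2 deps=(None,None) exec_start@2 write@5
I2 mul r2: issue@3 deps=(None,None) exec_start@3 write@4
I3 add r4: issue@4 deps=(None,0) exec_start@4 write@5
I4 add r2: issue@5 deps=(0,0) exec_start@5 write@7

Answer: 2 5 4 5 7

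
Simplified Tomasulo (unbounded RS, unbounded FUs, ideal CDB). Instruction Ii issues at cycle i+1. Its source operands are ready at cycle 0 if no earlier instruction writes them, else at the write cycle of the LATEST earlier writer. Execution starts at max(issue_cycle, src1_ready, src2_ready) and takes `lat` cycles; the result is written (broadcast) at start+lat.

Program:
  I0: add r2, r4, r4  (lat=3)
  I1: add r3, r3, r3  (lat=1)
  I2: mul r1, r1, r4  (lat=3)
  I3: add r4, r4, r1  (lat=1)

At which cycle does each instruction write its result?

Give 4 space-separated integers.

I0 add r2: issue@1 deps=(None,None) exec_start@1 write@4
I1 add r3: issue@2 deps=(None,None) exec_start@2 write@3
I2 mul r1: issue@3 deps=(None,None) exec_start@3 write@6
I3 add r4: issue@4 deps=(None,2) exec_start@6 write@7

Answer: 4 3 6 7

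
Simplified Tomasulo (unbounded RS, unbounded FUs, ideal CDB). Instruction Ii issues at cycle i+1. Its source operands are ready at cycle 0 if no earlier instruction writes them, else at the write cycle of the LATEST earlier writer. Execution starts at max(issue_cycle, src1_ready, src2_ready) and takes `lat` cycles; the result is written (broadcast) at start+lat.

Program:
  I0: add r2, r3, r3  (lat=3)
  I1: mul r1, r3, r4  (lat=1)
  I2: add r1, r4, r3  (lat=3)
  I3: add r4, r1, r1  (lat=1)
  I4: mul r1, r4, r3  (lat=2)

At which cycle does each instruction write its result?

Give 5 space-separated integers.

Answer: 4 3 6 7 9

Derivation:
I0 add r2: issue@1 deps=(None,None) exec_start@1 write@4
I1 mul r1: issue@2 deps=(None,None) exec_start@2 write@3
I2 add r1: issue@3 deps=(None,None) exec_start@3 write@6
I3 add r4: issue@4 deps=(2,2) exec_start@6 write@7
I4 mul r1: issue@5 deps=(3,None) exec_start@7 write@9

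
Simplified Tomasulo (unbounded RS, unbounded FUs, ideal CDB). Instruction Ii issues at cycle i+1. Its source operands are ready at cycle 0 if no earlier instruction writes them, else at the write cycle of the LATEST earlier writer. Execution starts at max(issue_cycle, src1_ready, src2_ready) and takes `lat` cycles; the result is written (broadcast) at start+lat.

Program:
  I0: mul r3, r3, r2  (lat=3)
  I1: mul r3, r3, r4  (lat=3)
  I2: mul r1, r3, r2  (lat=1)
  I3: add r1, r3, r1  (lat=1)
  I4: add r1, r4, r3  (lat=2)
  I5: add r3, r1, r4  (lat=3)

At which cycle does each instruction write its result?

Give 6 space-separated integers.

I0 mul r3: issue@1 deps=(None,None) exec_start@1 write@4
I1 mul r3: issue@2 deps=(0,None) exec_start@4 write@7
I2 mul r1: issue@3 deps=(1,None) exec_start@7 write@8
I3 add r1: issue@4 deps=(1,2) exec_start@8 write@9
I4 add r1: issue@5 deps=(None,1) exec_start@7 write@9
I5 add r3: issue@6 deps=(4,None) exec_start@9 write@12

Answer: 4 7 8 9 9 12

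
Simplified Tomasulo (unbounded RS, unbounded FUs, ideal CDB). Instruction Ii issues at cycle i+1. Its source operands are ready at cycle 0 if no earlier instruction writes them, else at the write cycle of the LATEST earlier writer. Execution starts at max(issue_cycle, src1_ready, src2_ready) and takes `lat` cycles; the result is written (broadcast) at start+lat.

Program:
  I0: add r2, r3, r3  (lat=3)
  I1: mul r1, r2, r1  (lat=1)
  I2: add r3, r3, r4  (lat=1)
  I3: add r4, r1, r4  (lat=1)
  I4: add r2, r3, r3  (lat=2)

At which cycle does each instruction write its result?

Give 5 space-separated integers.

Answer: 4 5 4 6 7

Derivation:
I0 add r2: issue@1 deps=(None,None) exec_start@1 write@4
I1 mul r1: issue@2 deps=(0,None) exec_start@4 write@5
I2 add r3: issue@3 deps=(None,None) exec_start@3 write@4
I3 add r4: issue@4 deps=(1,None) exec_start@5 write@6
I4 add r2: issue@5 deps=(2,2) exec_start@5 write@7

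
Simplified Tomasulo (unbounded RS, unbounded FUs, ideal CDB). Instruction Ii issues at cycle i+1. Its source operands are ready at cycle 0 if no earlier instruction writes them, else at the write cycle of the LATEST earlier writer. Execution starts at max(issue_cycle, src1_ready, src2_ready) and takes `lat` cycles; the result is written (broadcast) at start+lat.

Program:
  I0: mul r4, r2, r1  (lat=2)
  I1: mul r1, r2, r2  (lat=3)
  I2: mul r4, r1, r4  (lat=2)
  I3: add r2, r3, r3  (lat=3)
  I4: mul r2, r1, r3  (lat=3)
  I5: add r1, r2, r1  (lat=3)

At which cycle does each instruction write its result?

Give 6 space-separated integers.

Answer: 3 5 7 7 8 11

Derivation:
I0 mul r4: issue@1 deps=(None,None) exec_start@1 write@3
I1 mul r1: issue@2 deps=(None,None) exec_start@2 write@5
I2 mul r4: issue@3 deps=(1,0) exec_start@5 write@7
I3 add r2: issue@4 deps=(None,None) exec_start@4 write@7
I4 mul r2: issue@5 deps=(1,None) exec_start@5 write@8
I5 add r1: issue@6 deps=(4,1) exec_start@8 write@11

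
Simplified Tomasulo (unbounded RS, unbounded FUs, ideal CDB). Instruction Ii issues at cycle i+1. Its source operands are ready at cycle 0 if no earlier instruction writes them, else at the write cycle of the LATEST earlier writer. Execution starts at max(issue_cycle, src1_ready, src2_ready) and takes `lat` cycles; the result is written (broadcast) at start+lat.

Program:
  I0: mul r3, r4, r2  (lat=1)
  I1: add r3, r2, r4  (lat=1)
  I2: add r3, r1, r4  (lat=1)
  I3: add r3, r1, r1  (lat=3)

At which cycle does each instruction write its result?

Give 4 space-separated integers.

Answer: 2 3 4 7

Derivation:
I0 mul r3: issue@1 deps=(None,None) exec_start@1 write@2
I1 add r3: issue@2 deps=(None,None) exec_start@2 write@3
I2 add r3: issue@3 deps=(None,None) exec_start@3 write@4
I3 add r3: issue@4 deps=(None,None) exec_start@4 write@7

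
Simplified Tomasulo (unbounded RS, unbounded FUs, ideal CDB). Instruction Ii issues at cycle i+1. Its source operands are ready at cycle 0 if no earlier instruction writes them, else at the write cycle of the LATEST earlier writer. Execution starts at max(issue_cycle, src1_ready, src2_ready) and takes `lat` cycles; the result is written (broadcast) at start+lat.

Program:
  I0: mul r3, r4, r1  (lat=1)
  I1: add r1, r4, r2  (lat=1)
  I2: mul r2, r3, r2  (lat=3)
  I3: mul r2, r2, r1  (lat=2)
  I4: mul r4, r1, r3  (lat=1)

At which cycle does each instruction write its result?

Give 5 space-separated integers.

I0 mul r3: issue@1 deps=(None,None) exec_start@1 write@2
I1 add r1: issue@2 deps=(None,None) exec_start@2 write@3
I2 mul r2: issue@3 deps=(0,None) exec_start@3 write@6
I3 mul r2: issue@4 deps=(2,1) exec_start@6 write@8
I4 mul r4: issue@5 deps=(1,0) exec_start@5 write@6

Answer: 2 3 6 8 6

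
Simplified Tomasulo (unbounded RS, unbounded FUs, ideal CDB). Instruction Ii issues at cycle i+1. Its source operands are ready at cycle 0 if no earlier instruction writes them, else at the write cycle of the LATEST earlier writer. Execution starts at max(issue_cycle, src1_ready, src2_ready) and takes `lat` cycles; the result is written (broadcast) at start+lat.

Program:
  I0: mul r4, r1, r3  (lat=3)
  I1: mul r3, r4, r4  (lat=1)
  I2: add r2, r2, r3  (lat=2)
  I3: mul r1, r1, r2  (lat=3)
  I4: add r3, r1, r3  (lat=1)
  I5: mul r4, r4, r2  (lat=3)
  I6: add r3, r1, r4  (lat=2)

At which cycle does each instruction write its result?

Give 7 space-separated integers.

I0 mul r4: issue@1 deps=(None,None) exec_start@1 write@4
I1 mul r3: issue@2 deps=(0,0) exec_start@4 write@5
I2 add r2: issue@3 deps=(None,1) exec_start@5 write@7
I3 mul r1: issue@4 deps=(None,2) exec_start@7 write@10
I4 add r3: issue@5 deps=(3,1) exec_start@10 write@11
I5 mul r4: issue@6 deps=(0,2) exec_start@7 write@10
I6 add r3: issue@7 deps=(3,5) exec_start@10 write@12

Answer: 4 5 7 10 11 10 12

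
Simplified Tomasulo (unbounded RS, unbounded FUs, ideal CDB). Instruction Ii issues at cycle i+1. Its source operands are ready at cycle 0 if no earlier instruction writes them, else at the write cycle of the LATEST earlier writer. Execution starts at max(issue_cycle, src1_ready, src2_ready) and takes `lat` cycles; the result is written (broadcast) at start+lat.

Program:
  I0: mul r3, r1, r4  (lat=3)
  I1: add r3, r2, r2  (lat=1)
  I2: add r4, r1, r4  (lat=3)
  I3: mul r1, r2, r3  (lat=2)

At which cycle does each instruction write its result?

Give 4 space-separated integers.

Answer: 4 3 6 6

Derivation:
I0 mul r3: issue@1 deps=(None,None) exec_start@1 write@4
I1 add r3: issue@2 deps=(None,None) exec_start@2 write@3
I2 add r4: issue@3 deps=(None,None) exec_start@3 write@6
I3 mul r1: issue@4 deps=(None,1) exec_start@4 write@6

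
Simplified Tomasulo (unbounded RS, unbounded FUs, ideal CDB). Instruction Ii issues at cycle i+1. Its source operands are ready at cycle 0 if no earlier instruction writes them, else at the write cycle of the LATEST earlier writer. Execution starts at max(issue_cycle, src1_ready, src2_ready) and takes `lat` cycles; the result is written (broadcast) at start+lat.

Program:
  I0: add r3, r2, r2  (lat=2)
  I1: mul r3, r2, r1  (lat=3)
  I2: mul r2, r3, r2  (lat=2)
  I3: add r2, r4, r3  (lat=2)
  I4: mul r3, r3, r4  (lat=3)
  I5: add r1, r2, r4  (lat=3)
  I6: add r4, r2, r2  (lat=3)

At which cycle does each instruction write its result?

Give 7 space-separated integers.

I0 add r3: issue@1 deps=(None,None) exec_start@1 write@3
I1 mul r3: issue@2 deps=(None,None) exec_start@2 write@5
I2 mul r2: issue@3 deps=(1,None) exec_start@5 write@7
I3 add r2: issue@4 deps=(None,1) exec_start@5 write@7
I4 mul r3: issue@5 deps=(1,None) exec_start@5 write@8
I5 add r1: issue@6 deps=(3,None) exec_start@7 write@10
I6 add r4: issue@7 deps=(3,3) exec_start@7 write@10

Answer: 3 5 7 7 8 10 10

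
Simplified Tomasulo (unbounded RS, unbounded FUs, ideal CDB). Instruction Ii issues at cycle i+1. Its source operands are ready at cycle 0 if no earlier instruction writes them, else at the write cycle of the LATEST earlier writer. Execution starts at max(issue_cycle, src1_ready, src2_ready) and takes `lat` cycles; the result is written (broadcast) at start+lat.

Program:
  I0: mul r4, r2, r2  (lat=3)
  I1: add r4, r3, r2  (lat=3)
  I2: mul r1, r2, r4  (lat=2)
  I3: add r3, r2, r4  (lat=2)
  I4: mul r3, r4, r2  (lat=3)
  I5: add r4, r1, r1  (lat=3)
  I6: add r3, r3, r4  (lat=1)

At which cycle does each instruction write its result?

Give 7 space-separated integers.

I0 mul r4: issue@1 deps=(None,None) exec_start@1 write@4
I1 add r4: issue@2 deps=(None,None) exec_start@2 write@5
I2 mul r1: issue@3 deps=(None,1) exec_start@5 write@7
I3 add r3: issue@4 deps=(None,1) exec_start@5 write@7
I4 mul r3: issue@5 deps=(1,None) exec_start@5 write@8
I5 add r4: issue@6 deps=(2,2) exec_start@7 write@10
I6 add r3: issue@7 deps=(4,5) exec_start@10 write@11

Answer: 4 5 7 7 8 10 11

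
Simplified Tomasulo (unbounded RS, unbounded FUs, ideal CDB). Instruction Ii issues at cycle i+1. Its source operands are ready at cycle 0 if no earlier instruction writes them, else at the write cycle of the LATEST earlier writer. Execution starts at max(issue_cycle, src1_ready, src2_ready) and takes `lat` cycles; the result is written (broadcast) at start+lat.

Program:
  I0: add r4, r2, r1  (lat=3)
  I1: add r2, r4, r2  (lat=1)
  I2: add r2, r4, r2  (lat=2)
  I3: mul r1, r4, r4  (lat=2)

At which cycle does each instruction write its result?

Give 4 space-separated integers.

I0 add r4: issue@1 deps=(None,None) exec_start@1 write@4
I1 add r2: issue@2 deps=(0,None) exec_start@4 write@5
I2 add r2: issue@3 deps=(0,1) exec_start@5 write@7
I3 mul r1: issue@4 deps=(0,0) exec_start@4 write@6

Answer: 4 5 7 6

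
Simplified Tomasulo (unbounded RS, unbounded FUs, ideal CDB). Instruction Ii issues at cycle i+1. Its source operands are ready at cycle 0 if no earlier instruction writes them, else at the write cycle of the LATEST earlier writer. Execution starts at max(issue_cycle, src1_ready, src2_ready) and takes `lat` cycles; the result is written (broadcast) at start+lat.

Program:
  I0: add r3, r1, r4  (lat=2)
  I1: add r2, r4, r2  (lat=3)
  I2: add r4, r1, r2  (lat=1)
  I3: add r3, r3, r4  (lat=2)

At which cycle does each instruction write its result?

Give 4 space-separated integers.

Answer: 3 5 6 8

Derivation:
I0 add r3: issue@1 deps=(None,None) exec_start@1 write@3
I1 add r2: issue@2 deps=(None,None) exec_start@2 write@5
I2 add r4: issue@3 deps=(None,1) exec_start@5 write@6
I3 add r3: issue@4 deps=(0,2) exec_start@6 write@8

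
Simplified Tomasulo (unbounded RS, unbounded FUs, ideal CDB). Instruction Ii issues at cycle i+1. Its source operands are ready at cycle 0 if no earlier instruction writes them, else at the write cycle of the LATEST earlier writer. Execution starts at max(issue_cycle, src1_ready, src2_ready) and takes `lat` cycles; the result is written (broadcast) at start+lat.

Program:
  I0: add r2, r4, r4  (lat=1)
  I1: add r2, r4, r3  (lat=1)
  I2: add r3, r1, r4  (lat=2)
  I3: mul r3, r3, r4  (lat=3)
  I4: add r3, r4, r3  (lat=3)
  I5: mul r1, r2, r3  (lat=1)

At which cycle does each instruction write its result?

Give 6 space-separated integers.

Answer: 2 3 5 8 11 12

Derivation:
I0 add r2: issue@1 deps=(None,None) exec_start@1 write@2
I1 add r2: issue@2 deps=(None,None) exec_start@2 write@3
I2 add r3: issue@3 deps=(None,None) exec_start@3 write@5
I3 mul r3: issue@4 deps=(2,None) exec_start@5 write@8
I4 add r3: issue@5 deps=(None,3) exec_start@8 write@11
I5 mul r1: issue@6 deps=(1,4) exec_start@11 write@12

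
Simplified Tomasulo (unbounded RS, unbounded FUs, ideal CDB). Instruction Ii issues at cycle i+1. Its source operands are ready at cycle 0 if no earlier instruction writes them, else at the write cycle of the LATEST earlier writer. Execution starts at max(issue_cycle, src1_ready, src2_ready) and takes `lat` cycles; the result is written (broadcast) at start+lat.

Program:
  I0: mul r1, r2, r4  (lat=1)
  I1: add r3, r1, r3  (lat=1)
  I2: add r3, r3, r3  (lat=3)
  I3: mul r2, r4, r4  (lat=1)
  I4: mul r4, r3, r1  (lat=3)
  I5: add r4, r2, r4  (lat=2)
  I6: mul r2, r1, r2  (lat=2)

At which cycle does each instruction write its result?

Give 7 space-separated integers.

I0 mul r1: issue@1 deps=(None,None) exec_start@1 write@2
I1 add r3: issue@2 deps=(0,None) exec_start@2 write@3
I2 add r3: issue@3 deps=(1,1) exec_start@3 write@6
I3 mul r2: issue@4 deps=(None,None) exec_start@4 write@5
I4 mul r4: issue@5 deps=(2,0) exec_start@6 write@9
I5 add r4: issue@6 deps=(3,4) exec_start@9 write@11
I6 mul r2: issue@7 deps=(0,3) exec_start@7 write@9

Answer: 2 3 6 5 9 11 9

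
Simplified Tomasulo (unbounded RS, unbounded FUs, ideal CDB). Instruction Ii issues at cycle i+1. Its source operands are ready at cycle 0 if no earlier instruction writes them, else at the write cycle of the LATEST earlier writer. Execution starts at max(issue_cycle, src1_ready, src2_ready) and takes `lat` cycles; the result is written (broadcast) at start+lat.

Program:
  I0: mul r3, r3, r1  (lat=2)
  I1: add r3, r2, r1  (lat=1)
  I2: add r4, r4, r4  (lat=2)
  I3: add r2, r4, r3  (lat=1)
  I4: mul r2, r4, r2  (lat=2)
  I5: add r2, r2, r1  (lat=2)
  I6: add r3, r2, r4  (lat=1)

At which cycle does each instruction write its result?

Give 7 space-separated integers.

I0 mul r3: issue@1 deps=(None,None) exec_start@1 write@3
I1 add r3: issue@2 deps=(None,None) exec_start@2 write@3
I2 add r4: issue@3 deps=(None,None) exec_start@3 write@5
I3 add r2: issue@4 deps=(2,1) exec_start@5 write@6
I4 mul r2: issue@5 deps=(2,3) exec_start@6 write@8
I5 add r2: issue@6 deps=(4,None) exec_start@8 write@10
I6 add r3: issue@7 deps=(5,2) exec_start@10 write@11

Answer: 3 3 5 6 8 10 11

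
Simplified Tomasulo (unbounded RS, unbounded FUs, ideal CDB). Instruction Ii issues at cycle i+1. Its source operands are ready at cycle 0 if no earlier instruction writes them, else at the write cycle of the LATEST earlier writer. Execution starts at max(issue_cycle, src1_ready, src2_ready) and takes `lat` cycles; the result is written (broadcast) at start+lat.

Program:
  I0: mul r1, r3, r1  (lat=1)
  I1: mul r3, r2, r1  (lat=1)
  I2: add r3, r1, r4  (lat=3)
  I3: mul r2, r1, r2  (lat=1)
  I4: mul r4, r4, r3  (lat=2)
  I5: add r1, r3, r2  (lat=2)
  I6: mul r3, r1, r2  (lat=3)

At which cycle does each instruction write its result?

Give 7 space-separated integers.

Answer: 2 3 6 5 8 8 11

Derivation:
I0 mul r1: issue@1 deps=(None,None) exec_start@1 write@2
I1 mul r3: issue@2 deps=(None,0) exec_start@2 write@3
I2 add r3: issue@3 deps=(0,None) exec_start@3 write@6
I3 mul r2: issue@4 deps=(0,None) exec_start@4 write@5
I4 mul r4: issue@5 deps=(None,2) exec_start@6 write@8
I5 add r1: issue@6 deps=(2,3) exec_start@6 write@8
I6 mul r3: issue@7 deps=(5,3) exec_start@8 write@11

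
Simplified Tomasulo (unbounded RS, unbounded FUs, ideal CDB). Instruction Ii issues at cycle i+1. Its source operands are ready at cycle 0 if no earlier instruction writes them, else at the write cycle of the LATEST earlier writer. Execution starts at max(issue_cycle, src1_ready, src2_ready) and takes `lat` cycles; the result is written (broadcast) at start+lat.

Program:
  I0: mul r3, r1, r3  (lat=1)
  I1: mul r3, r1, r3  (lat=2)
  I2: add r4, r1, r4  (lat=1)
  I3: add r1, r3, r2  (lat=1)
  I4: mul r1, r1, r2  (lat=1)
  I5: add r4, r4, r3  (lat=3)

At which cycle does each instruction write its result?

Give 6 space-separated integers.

Answer: 2 4 4 5 6 9

Derivation:
I0 mul r3: issue@1 deps=(None,None) exec_start@1 write@2
I1 mul r3: issue@2 deps=(None,0) exec_start@2 write@4
I2 add r4: issue@3 deps=(None,None) exec_start@3 write@4
I3 add r1: issue@4 deps=(1,None) exec_start@4 write@5
I4 mul r1: issue@5 deps=(3,None) exec_start@5 write@6
I5 add r4: issue@6 deps=(2,1) exec_start@6 write@9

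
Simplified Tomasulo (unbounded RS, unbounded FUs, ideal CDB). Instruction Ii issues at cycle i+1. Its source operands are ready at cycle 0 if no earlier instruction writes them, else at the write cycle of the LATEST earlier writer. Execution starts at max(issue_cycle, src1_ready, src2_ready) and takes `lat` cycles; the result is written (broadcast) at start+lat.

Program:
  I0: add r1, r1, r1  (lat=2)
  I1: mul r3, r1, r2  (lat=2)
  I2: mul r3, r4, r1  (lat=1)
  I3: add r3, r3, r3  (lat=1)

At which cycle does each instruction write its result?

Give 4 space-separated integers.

Answer: 3 5 4 5

Derivation:
I0 add r1: issue@1 deps=(None,None) exec_start@1 write@3
I1 mul r3: issue@2 deps=(0,None) exec_start@3 write@5
I2 mul r3: issue@3 deps=(None,0) exec_start@3 write@4
I3 add r3: issue@4 deps=(2,2) exec_start@4 write@5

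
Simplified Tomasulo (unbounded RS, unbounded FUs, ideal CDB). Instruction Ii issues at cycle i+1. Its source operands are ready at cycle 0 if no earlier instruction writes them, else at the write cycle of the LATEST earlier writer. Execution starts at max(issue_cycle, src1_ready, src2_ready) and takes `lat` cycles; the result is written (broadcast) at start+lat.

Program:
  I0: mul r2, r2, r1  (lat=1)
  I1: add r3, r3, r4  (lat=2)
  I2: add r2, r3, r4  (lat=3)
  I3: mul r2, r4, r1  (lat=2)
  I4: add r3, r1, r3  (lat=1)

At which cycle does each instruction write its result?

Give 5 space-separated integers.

I0 mul r2: issue@1 deps=(None,None) exec_start@1 write@2
I1 add r3: issue@2 deps=(None,None) exec_start@2 write@4
I2 add r2: issue@3 deps=(1,None) exec_start@4 write@7
I3 mul r2: issue@4 deps=(None,None) exec_start@4 write@6
I4 add r3: issue@5 deps=(None,1) exec_start@5 write@6

Answer: 2 4 7 6 6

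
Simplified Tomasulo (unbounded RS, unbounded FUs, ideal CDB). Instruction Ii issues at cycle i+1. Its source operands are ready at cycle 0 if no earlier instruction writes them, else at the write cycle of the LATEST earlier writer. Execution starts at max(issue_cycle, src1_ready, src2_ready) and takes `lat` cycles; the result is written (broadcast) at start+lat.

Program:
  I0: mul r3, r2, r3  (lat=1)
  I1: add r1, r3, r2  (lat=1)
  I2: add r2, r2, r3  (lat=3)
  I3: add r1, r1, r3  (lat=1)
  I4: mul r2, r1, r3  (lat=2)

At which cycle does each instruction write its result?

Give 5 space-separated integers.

Answer: 2 3 6 5 7

Derivation:
I0 mul r3: issue@1 deps=(None,None) exec_start@1 write@2
I1 add r1: issue@2 deps=(0,None) exec_start@2 write@3
I2 add r2: issue@3 deps=(None,0) exec_start@3 write@6
I3 add r1: issue@4 deps=(1,0) exec_start@4 write@5
I4 mul r2: issue@5 deps=(3,0) exec_start@5 write@7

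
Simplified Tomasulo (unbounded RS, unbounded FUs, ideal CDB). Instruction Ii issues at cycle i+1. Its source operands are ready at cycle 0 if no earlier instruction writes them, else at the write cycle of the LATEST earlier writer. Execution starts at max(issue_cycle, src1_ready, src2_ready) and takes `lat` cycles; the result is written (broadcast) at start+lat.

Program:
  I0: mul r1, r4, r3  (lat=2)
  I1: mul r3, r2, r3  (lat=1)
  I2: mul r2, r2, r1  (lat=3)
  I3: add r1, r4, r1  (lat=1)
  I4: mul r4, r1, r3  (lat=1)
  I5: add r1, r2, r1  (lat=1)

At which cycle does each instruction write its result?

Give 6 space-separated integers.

I0 mul r1: issue@1 deps=(None,None) exec_start@1 write@3
I1 mul r3: issue@2 deps=(None,None) exec_start@2 write@3
I2 mul r2: issue@3 deps=(None,0) exec_start@3 write@6
I3 add r1: issue@4 deps=(None,0) exec_start@4 write@5
I4 mul r4: issue@5 deps=(3,1) exec_start@5 write@6
I5 add r1: issue@6 deps=(2,3) exec_start@6 write@7

Answer: 3 3 6 5 6 7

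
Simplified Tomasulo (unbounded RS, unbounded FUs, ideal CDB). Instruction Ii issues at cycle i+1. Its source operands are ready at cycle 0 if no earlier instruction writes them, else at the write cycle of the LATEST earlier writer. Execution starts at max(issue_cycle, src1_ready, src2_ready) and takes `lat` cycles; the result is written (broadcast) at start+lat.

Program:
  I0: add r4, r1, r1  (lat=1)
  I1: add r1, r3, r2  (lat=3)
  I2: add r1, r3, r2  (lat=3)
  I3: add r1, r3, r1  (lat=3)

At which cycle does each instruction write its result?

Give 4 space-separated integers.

Answer: 2 5 6 9

Derivation:
I0 add r4: issue@1 deps=(None,None) exec_start@1 write@2
I1 add r1: issue@2 deps=(None,None) exec_start@2 write@5
I2 add r1: issue@3 deps=(None,None) exec_start@3 write@6
I3 add r1: issue@4 deps=(None,2) exec_start@6 write@9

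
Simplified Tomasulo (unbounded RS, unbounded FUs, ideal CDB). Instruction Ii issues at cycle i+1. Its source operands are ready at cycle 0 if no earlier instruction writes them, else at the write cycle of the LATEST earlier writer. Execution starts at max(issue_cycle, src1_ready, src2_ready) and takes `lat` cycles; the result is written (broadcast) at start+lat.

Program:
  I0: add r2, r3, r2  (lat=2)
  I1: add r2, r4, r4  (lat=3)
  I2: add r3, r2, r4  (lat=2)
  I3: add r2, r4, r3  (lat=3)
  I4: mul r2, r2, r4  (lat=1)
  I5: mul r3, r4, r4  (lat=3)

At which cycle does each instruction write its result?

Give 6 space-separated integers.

Answer: 3 5 7 10 11 9

Derivation:
I0 add r2: issue@1 deps=(None,None) exec_start@1 write@3
I1 add r2: issue@2 deps=(None,None) exec_start@2 write@5
I2 add r3: issue@3 deps=(1,None) exec_start@5 write@7
I3 add r2: issue@4 deps=(None,2) exec_start@7 write@10
I4 mul r2: issue@5 deps=(3,None) exec_start@10 write@11
I5 mul r3: issue@6 deps=(None,None) exec_start@6 write@9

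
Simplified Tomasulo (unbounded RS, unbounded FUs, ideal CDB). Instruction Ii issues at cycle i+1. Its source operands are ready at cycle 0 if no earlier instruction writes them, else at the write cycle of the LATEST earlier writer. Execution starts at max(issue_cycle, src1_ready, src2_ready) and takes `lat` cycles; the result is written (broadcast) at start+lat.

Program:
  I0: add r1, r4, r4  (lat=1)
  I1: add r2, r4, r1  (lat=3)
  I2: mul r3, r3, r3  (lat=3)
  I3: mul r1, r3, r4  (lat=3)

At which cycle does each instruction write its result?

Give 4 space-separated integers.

I0 add r1: issue@1 deps=(None,None) exec_start@1 write@2
I1 add r2: issue@2 deps=(None,0) exec_start@2 write@5
I2 mul r3: issue@3 deps=(None,None) exec_start@3 write@6
I3 mul r1: issue@4 deps=(2,None) exec_start@6 write@9

Answer: 2 5 6 9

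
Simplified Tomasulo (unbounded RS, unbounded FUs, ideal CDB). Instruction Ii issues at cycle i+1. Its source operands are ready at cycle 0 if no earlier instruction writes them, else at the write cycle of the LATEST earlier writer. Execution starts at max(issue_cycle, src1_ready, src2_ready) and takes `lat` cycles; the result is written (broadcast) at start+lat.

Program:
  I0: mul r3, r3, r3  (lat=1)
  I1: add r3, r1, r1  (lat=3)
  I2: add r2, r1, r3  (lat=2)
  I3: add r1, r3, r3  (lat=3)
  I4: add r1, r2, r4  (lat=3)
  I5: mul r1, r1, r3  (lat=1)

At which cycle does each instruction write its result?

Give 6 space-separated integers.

I0 mul r3: issue@1 deps=(None,None) exec_start@1 write@2
I1 add r3: issue@2 deps=(None,None) exec_start@2 write@5
I2 add r2: issue@3 deps=(None,1) exec_start@5 write@7
I3 add r1: issue@4 deps=(1,1) exec_start@5 write@8
I4 add r1: issue@5 deps=(2,None) exec_start@7 write@10
I5 mul r1: issue@6 deps=(4,1) exec_start@10 write@11

Answer: 2 5 7 8 10 11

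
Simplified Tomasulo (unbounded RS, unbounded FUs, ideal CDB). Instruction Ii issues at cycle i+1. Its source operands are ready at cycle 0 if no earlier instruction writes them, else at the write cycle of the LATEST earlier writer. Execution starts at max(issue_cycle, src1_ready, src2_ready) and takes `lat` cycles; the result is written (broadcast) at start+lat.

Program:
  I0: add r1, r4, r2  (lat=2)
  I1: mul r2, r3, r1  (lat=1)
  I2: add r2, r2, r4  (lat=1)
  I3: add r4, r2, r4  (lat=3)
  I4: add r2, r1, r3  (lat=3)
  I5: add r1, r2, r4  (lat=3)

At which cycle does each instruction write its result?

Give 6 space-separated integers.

I0 add r1: issue@1 deps=(None,None) exec_start@1 write@3
I1 mul r2: issue@2 deps=(None,0) exec_start@3 write@4
I2 add r2: issue@3 deps=(1,None) exec_start@4 write@5
I3 add r4: issue@4 deps=(2,None) exec_start@5 write@8
I4 add r2: issue@5 deps=(0,None) exec_start@5 write@8
I5 add r1: issue@6 deps=(4,3) exec_start@8 write@11

Answer: 3 4 5 8 8 11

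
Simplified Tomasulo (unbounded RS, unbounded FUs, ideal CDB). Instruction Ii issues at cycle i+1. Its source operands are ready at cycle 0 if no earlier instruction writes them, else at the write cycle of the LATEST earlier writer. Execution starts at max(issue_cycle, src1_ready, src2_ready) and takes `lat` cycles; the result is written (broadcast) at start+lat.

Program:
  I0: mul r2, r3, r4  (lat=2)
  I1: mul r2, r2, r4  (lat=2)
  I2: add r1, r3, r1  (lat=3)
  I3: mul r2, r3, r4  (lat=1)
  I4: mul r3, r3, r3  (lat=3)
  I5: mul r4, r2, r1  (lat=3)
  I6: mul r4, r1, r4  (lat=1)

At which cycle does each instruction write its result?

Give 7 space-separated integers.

I0 mul r2: issue@1 deps=(None,None) exec_start@1 write@3
I1 mul r2: issue@2 deps=(0,None) exec_start@3 write@5
I2 add r1: issue@3 deps=(None,None) exec_start@3 write@6
I3 mul r2: issue@4 deps=(None,None) exec_start@4 write@5
I4 mul r3: issue@5 deps=(None,None) exec_start@5 write@8
I5 mul r4: issue@6 deps=(3,2) exec_start@6 write@9
I6 mul r4: issue@7 deps=(2,5) exec_start@9 write@10

Answer: 3 5 6 5 8 9 10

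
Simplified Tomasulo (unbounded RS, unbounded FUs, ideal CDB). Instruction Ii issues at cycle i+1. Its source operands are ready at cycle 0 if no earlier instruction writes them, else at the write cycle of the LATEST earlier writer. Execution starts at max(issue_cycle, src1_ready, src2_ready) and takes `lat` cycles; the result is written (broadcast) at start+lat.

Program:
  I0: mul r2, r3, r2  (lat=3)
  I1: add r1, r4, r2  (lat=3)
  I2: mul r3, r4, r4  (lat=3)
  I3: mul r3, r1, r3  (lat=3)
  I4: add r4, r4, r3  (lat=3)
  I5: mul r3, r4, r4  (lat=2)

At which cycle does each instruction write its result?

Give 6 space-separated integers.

I0 mul r2: issue@1 deps=(None,None) exec_start@1 write@4
I1 add r1: issue@2 deps=(None,0) exec_start@4 write@7
I2 mul r3: issue@3 deps=(None,None) exec_start@3 write@6
I3 mul r3: issue@4 deps=(1,2) exec_start@7 write@10
I4 add r4: issue@5 deps=(None,3) exec_start@10 write@13
I5 mul r3: issue@6 deps=(4,4) exec_start@13 write@15

Answer: 4 7 6 10 13 15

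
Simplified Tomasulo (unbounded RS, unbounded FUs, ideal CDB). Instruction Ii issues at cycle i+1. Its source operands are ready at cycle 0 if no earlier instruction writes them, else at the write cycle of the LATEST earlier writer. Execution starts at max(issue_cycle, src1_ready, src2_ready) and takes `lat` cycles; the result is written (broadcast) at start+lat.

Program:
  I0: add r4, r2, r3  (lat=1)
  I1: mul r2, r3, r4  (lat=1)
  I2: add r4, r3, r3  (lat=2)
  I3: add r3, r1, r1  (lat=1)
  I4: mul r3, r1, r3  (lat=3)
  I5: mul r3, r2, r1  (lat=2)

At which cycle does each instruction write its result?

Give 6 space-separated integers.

Answer: 2 3 5 5 8 8

Derivation:
I0 add r4: issue@1 deps=(None,None) exec_start@1 write@2
I1 mul r2: issue@2 deps=(None,0) exec_start@2 write@3
I2 add r4: issue@3 deps=(None,None) exec_start@3 write@5
I3 add r3: issue@4 deps=(None,None) exec_start@4 write@5
I4 mul r3: issue@5 deps=(None,3) exec_start@5 write@8
I5 mul r3: issue@6 deps=(1,None) exec_start@6 write@8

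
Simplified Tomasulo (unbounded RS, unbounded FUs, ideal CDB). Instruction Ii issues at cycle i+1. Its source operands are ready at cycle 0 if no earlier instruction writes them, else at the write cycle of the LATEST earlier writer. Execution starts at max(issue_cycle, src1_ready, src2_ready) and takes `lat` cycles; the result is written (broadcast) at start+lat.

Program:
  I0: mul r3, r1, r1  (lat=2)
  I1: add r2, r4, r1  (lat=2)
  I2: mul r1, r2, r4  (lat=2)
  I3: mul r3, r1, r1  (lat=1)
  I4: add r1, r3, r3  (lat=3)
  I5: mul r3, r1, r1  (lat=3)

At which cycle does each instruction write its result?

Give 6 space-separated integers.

Answer: 3 4 6 7 10 13

Derivation:
I0 mul r3: issue@1 deps=(None,None) exec_start@1 write@3
I1 add r2: issue@2 deps=(None,None) exec_start@2 write@4
I2 mul r1: issue@3 deps=(1,None) exec_start@4 write@6
I3 mul r3: issue@4 deps=(2,2) exec_start@6 write@7
I4 add r1: issue@5 deps=(3,3) exec_start@7 write@10
I5 mul r3: issue@6 deps=(4,4) exec_start@10 write@13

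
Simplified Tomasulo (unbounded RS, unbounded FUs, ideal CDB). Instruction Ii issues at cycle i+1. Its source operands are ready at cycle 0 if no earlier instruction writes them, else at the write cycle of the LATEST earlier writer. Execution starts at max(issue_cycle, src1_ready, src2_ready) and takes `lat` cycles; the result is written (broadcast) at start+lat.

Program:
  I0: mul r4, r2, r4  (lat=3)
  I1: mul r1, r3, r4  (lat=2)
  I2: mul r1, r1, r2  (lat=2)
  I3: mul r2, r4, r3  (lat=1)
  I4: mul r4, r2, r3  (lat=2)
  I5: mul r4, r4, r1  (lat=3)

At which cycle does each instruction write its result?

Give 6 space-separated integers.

I0 mul r4: issue@1 deps=(None,None) exec_start@1 write@4
I1 mul r1: issue@2 deps=(None,0) exec_start@4 write@6
I2 mul r1: issue@3 deps=(1,None) exec_start@6 write@8
I3 mul r2: issue@4 deps=(0,None) exec_start@4 write@5
I4 mul r4: issue@5 deps=(3,None) exec_start@5 write@7
I5 mul r4: issue@6 deps=(4,2) exec_start@8 write@11

Answer: 4 6 8 5 7 11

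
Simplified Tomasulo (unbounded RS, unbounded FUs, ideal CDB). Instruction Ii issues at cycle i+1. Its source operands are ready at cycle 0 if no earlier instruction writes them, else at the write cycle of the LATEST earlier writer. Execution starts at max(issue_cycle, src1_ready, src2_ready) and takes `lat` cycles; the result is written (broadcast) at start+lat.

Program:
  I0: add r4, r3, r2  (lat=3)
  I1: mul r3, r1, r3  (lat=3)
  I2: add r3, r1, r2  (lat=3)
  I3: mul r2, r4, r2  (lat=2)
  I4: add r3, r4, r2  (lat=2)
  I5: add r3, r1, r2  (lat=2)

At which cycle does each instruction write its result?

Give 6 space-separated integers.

Answer: 4 5 6 6 8 8

Derivation:
I0 add r4: issue@1 deps=(None,None) exec_start@1 write@4
I1 mul r3: issue@2 deps=(None,None) exec_start@2 write@5
I2 add r3: issue@3 deps=(None,None) exec_start@3 write@6
I3 mul r2: issue@4 deps=(0,None) exec_start@4 write@6
I4 add r3: issue@5 deps=(0,3) exec_start@6 write@8
I5 add r3: issue@6 deps=(None,3) exec_start@6 write@8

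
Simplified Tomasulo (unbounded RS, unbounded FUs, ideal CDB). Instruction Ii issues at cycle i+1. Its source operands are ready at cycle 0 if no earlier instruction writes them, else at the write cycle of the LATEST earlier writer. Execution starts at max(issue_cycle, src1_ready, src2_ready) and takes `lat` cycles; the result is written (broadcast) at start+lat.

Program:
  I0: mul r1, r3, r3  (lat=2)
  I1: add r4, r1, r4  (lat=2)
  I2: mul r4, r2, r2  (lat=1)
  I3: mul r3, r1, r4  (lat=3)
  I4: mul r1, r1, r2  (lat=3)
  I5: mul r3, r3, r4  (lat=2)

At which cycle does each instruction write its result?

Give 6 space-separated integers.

Answer: 3 5 4 7 8 9

Derivation:
I0 mul r1: issue@1 deps=(None,None) exec_start@1 write@3
I1 add r4: issue@2 deps=(0,None) exec_start@3 write@5
I2 mul r4: issue@3 deps=(None,None) exec_start@3 write@4
I3 mul r3: issue@4 deps=(0,2) exec_start@4 write@7
I4 mul r1: issue@5 deps=(0,None) exec_start@5 write@8
I5 mul r3: issue@6 deps=(3,2) exec_start@7 write@9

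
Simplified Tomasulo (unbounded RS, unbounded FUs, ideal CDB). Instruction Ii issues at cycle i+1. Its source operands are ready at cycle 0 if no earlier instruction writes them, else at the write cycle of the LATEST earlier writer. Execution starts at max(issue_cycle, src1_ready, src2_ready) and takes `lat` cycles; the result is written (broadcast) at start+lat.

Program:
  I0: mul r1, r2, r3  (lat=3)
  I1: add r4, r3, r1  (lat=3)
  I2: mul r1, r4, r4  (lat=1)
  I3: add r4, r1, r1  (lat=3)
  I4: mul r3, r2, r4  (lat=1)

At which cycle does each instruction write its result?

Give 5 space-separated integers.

I0 mul r1: issue@1 deps=(None,None) exec_start@1 write@4
I1 add r4: issue@2 deps=(None,0) exec_start@4 write@7
I2 mul r1: issue@3 deps=(1,1) exec_start@7 write@8
I3 add r4: issue@4 deps=(2,2) exec_start@8 write@11
I4 mul r3: issue@5 deps=(None,3) exec_start@11 write@12

Answer: 4 7 8 11 12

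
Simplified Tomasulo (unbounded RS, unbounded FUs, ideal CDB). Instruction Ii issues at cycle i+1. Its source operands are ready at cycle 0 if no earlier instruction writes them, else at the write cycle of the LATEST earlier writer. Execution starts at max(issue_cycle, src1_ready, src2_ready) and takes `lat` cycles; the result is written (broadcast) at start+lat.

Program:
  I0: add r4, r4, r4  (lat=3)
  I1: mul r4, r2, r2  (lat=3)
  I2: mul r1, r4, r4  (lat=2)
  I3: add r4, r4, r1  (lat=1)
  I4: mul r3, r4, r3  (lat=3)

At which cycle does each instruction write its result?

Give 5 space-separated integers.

I0 add r4: issue@1 deps=(None,None) exec_start@1 write@4
I1 mul r4: issue@2 deps=(None,None) exec_start@2 write@5
I2 mul r1: issue@3 deps=(1,1) exec_start@5 write@7
I3 add r4: issue@4 deps=(1,2) exec_start@7 write@8
I4 mul r3: issue@5 deps=(3,None) exec_start@8 write@11

Answer: 4 5 7 8 11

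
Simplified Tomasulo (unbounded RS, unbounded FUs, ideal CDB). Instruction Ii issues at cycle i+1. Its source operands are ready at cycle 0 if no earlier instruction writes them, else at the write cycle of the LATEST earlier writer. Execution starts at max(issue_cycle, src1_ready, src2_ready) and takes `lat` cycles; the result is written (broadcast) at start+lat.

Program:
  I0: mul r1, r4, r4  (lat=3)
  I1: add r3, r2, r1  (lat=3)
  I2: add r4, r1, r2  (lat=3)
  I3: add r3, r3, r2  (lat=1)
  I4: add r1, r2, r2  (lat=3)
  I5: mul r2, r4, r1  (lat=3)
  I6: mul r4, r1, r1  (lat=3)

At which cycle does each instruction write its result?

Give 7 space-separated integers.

Answer: 4 7 7 8 8 11 11

Derivation:
I0 mul r1: issue@1 deps=(None,None) exec_start@1 write@4
I1 add r3: issue@2 deps=(None,0) exec_start@4 write@7
I2 add r4: issue@3 deps=(0,None) exec_start@4 write@7
I3 add r3: issue@4 deps=(1,None) exec_start@7 write@8
I4 add r1: issue@5 deps=(None,None) exec_start@5 write@8
I5 mul r2: issue@6 deps=(2,4) exec_start@8 write@11
I6 mul r4: issue@7 deps=(4,4) exec_start@8 write@11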